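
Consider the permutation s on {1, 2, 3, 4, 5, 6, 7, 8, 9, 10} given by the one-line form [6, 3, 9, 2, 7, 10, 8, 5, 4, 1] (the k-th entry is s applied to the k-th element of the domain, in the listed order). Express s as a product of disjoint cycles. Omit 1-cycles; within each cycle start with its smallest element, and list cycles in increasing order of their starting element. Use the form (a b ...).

(1 6 10)(2 3 9 4)(5 7 8)

Start at 1 and follow images: 1 → 6 → 10 → 1, giving the cycle (1 6 10).
Continuing from each remaining unvisited element yields (1 6 10)(2 3 9 4)(5 7 8).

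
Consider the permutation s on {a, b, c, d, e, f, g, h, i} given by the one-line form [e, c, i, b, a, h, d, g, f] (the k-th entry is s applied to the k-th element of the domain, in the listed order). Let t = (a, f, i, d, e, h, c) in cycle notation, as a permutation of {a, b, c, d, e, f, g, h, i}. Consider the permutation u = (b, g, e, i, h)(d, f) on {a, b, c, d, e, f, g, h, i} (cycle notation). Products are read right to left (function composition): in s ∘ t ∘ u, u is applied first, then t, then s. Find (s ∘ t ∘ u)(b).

Chase b: u(b) = g; t(g) = g; s(g) = d. Hence (s ∘ t ∘ u)(b) = d.

d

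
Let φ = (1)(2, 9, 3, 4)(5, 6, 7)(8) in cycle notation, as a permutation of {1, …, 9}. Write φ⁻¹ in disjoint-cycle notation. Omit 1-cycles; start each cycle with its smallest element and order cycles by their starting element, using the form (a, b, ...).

The inverse reverses each cycle.
Reversing each cycle of φ and rotating so the smallest element leads gives (2, 4, 3, 9)(5, 7, 6).

(2, 4, 3, 9)(5, 7, 6)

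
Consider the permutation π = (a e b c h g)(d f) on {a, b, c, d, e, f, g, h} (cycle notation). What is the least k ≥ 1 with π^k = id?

The cycle type of π is (6, 2).
The order is lcm(6, 2) = 6.

6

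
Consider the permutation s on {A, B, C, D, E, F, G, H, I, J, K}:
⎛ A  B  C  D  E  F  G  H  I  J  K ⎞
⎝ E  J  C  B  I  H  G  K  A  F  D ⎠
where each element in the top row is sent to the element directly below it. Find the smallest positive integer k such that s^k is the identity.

Decomposing into disjoint cycles gives cycle lengths 6, 3, 1, 1.
The order is lcm(6, 3) = 6.

6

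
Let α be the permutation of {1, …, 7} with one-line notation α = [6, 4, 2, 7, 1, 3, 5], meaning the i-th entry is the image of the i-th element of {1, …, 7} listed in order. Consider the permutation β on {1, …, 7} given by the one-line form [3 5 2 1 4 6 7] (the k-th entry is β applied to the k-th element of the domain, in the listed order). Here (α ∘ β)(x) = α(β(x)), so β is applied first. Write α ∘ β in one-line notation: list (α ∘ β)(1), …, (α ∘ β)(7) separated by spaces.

2 1 4 6 7 3 5

Chase each element through β then α: 1 → 3 → 2; 2 → 5 → 1; 3 → 2 → 4; 4 → 1 → 6; 5 → 4 → 7; 6 → 6 → 3; 7 → 7 → 5.
So α ∘ β in one-line form is 2 1 4 6 7 3 5.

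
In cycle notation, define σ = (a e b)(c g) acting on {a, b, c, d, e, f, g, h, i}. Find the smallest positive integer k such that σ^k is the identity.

The disjoint cycles have lengths 3, 2, 1, 1, 1, 1.
The order of σ is the least common multiple of its cycle lengths: lcm(3, 2) = 6.

6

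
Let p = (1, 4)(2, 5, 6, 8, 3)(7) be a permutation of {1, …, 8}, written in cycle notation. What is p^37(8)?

8 lies in the 5-cycle (2, 5, 6, 8, 3).
On a 5-cycle, p^5 is the identity, so p^37 = p^2 there (37 ≡ 2 mod 5).
Stepping 2 places around the cycle: 8 → 3 → 2.

2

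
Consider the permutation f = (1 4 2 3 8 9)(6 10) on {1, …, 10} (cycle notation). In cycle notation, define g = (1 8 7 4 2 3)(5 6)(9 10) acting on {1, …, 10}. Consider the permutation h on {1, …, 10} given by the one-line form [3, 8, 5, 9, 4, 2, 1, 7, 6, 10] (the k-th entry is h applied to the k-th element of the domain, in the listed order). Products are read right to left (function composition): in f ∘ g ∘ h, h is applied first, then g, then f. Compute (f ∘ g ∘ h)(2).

7

Apply the permutations in order: h(2) = 8, then g(8) = 7, then f(7) = 7. So (f ∘ g ∘ h)(2) = 7.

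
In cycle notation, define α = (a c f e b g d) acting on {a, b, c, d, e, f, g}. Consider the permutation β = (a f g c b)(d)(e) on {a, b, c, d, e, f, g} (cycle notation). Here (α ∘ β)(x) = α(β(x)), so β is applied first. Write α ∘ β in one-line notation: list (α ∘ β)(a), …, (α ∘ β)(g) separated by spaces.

e c g a b d f

(α ∘ β)(x) = α(β(x)). Computing each image: α(β(a)) = α(f) = e, α(β(b)) = α(a) = c, α(β(c)) = α(b) = g, α(β(d)) = α(d) = a, α(β(e)) = α(e) = b, α(β(f)) = α(g) = d, α(β(g)) = α(c) = f.
Hence α ∘ β = [e c g a b d f].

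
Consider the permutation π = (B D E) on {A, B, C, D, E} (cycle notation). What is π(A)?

A does not appear in any cycle of π, so it is a fixed point: π(A) = A.

A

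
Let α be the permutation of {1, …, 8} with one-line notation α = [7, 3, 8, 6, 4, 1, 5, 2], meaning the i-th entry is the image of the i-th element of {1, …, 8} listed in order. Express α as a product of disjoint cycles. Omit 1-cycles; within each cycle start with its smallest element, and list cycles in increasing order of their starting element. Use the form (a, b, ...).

From 1: 1 → 7 → 5 → 4 → 6 → 1, closing the cycle (1, 7, 5, 4, 6).
Continuing from each remaining unvisited element yields (1, 7, 5, 4, 6)(2, 3, 8).

(1, 7, 5, 4, 6)(2, 3, 8)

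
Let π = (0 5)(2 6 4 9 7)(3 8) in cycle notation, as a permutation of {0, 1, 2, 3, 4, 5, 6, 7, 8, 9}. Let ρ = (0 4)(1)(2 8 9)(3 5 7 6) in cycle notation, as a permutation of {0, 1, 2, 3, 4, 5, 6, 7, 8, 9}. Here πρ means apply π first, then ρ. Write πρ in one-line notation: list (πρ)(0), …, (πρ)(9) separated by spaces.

Chase each element through π then ρ: 0 → 5 → 7; 1 → 1 → 1; 2 → 6 → 3; 3 → 8 → 9; 4 → 9 → 2; 5 → 0 → 4; 6 → 4 → 0; 7 → 2 → 8; 8 → 3 → 5; 9 → 7 → 6.
So πρ in one-line form is 7 1 3 9 2 4 0 8 5 6.

7 1 3 9 2 4 0 8 5 6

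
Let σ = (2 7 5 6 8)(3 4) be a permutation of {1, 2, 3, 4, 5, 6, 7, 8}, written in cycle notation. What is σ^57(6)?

6 lies in the 5-cycle (2 7 5 6 8).
Since the cycle has length 5, σ^57 acts on it the same as σ^2 (57 mod 5 = 2).
Stepping 2 places around the cycle: 6 → 8 → 2.

2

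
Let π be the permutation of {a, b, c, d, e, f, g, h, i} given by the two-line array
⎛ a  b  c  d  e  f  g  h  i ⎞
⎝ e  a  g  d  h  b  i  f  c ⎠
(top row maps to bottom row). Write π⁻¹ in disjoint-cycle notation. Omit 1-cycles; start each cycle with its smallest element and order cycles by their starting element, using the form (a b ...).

The cycle decomposition of π is (a e h f b)(c g i).
The inverse reverses every cycle; in canonical form, π⁻¹ = (a b f h e)(c i g).

(a b f h e)(c i g)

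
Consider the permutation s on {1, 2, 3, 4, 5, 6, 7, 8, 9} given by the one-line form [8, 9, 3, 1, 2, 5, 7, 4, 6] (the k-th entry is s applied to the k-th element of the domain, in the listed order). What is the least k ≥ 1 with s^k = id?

12

The disjoint-cycle form of s has cycle lengths 4, 3, 1, 1.
Since disjoint cycles commute, ord(s) = lcm(4, 3) = 12.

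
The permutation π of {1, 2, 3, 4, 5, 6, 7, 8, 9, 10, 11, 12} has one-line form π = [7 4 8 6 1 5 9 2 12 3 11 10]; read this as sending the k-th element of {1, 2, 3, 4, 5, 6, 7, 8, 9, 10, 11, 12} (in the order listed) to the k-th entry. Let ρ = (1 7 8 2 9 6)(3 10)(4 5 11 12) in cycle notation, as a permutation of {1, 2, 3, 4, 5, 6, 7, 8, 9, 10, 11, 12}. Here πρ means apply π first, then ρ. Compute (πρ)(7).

6

(πρ)(7) = ρ(π(7)). π(7) = 9, then ρ(9) = 6. So (πρ)(7) = 6.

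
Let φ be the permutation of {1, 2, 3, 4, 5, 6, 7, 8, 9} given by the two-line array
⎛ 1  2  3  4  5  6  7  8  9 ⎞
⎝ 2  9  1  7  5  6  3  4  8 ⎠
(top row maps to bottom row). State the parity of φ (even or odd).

In disjoint-cycle form the cycle lengths are 7, 1, 1.
A cycle of length ℓ contributes ℓ−1 transpositions, so φ is a product of 6 transpositions — even.

even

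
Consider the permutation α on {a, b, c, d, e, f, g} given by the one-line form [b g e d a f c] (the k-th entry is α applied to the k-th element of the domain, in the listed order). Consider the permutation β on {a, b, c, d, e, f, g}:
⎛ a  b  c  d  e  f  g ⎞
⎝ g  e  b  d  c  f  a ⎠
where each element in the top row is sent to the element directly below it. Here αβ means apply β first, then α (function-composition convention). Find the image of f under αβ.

f

First apply β: β(f) = f, then α(f) = f. Thus (αβ)(f) = f.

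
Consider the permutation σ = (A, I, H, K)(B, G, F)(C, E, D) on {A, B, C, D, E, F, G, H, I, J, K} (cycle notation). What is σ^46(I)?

I lies in the 4-cycle (A, I, H, K).
On a 4-cycle, σ^4 is the identity, so σ^46 = σ^2 there (46 ≡ 2 mod 4).
Stepping 2 places around the cycle: I → H → K.

K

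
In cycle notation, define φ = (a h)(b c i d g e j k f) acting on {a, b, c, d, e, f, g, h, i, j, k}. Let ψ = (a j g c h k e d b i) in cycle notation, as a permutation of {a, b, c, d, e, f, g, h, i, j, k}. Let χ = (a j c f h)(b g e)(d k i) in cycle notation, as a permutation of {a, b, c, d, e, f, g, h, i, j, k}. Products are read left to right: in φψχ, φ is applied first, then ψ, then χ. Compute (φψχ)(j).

Chase j: φ(j) = k; ψ(k) = e; χ(e) = b. Hence (φψχ)(j) = b.

b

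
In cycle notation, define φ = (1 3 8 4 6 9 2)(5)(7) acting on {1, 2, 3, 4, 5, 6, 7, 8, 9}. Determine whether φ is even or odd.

even

The cycle lengths are 7, 1, 1.
A cycle is odd iff its length is even; φ has 0 even-length cycles, so sgn(φ) = (−1)^0 and φ is even.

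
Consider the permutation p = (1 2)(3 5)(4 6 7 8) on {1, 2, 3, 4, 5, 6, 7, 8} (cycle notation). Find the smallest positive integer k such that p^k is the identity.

4

The disjoint cycles have lengths 4, 2, 2.
Since disjoint cycles commute, ord(p) = lcm(4, 2, 2) = 4.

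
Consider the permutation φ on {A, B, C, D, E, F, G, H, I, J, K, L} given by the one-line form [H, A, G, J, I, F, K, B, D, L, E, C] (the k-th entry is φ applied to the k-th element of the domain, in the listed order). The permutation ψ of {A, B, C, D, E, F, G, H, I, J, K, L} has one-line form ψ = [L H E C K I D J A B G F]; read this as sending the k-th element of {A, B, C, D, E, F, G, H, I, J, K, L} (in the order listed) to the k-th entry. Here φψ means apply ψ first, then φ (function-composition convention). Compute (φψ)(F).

D

ψ(F) = I, then φ(I) = D; composing gives (φψ)(F) = D.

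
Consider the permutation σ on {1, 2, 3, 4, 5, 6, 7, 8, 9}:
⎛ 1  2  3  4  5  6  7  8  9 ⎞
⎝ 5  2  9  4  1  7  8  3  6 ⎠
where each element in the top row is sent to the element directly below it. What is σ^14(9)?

3

Tracing 9 → 6 → … returns to 9 after 5 steps, so 9 lies in a 5-cycle (3 9 6 7 8).
On a 5-cycle, σ^5 is the identity, so σ^14 = σ^4 there (14 ≡ 4 mod 5).
Advancing 4 steps from 9: 9 → 6 → 7 → 8 → 3.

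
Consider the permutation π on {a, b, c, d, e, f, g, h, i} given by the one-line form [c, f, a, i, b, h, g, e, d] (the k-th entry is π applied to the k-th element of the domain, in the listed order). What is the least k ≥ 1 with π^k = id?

Writing π as disjoint cycles, the cycle lengths are 4, 2, 2, 1.
The order is lcm(4, 2, 2) = 4.

4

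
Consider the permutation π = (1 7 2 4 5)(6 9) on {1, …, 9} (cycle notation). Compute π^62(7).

7 lies in the 5-cycle (1 7 2 4 5).
On a 5-cycle, π^5 is the identity, so π^62 = π^2 there (62 ≡ 2 mod 5).
Advancing 2 steps from 7: 7 → 2 → 4.

4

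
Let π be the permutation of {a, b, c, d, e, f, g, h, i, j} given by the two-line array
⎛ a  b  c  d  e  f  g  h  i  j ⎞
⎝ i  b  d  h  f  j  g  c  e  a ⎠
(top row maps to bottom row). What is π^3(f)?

Tracing f → j → … returns to f after 5 steps, so f lies in a 5-cycle (a i e f j).
Stepping 3 places around the cycle: f → j → a → i.

i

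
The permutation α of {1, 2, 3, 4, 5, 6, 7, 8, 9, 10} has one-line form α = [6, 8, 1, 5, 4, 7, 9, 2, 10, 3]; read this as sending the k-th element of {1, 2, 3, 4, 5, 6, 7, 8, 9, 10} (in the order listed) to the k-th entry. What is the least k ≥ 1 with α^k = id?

6

The disjoint-cycle form of α has cycle lengths 6, 2, 2.
The order of α is the least common multiple of its cycle lengths: lcm(6, 2, 2) = 6.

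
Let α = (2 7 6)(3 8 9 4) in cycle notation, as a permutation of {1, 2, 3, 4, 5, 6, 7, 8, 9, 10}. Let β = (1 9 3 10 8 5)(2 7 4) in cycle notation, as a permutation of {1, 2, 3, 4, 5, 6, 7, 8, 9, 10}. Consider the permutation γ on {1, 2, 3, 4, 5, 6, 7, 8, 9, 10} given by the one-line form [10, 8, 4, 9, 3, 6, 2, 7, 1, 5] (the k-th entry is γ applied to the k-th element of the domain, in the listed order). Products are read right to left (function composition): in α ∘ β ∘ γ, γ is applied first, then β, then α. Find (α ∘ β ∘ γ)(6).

2

Apply the permutations in order: γ(6) = 6, then β(6) = 6, then α(6) = 2. So (α ∘ β ∘ γ)(6) = 2.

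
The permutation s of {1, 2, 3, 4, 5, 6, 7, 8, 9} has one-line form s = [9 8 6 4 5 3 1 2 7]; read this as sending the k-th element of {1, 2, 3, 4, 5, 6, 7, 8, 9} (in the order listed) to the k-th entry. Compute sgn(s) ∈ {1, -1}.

In disjoint-cycle form the cycle lengths are 3, 2, 2, 1, 1.
A cycle of length ℓ contributes ℓ−1 transpositions, so s is a product of 2 + 1 + 1 = 4 transpositions — even.

1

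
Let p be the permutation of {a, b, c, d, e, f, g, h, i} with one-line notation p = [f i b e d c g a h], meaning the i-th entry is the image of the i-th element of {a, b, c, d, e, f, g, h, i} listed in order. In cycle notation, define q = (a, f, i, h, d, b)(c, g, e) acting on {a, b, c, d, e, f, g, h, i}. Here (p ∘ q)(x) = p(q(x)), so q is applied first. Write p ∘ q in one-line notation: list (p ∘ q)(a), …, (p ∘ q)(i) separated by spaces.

For each element, apply q then p: a → f → c; b → a → f; c → g → g; d → b → i; e → c → b; f → i → h; g → e → d; h → d → e; i → h → a.
Collecting the images, p ∘ q = [c f g i b h d e a].

c f g i b h d e a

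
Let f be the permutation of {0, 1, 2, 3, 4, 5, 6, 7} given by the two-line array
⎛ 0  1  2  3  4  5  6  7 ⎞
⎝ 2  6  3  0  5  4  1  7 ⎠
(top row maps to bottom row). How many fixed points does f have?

The fixed points (elements with f(x) = x) are {7}, so there is 1.

1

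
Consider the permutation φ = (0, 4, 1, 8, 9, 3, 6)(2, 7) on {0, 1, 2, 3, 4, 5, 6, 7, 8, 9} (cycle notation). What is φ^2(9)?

6

9 lies in the 7-cycle (0, 4, 1, 8, 9, 3, 6).
Advancing 2 steps from 9: 9 → 3 → 6.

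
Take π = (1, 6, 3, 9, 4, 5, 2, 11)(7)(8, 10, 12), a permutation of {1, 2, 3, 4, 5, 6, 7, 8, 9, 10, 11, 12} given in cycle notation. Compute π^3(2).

6

2 lies in the 8-cycle (1, 6, 3, 9, 4, 5, 2, 11).
Stepping 3 places around the cycle: 2 → 11 → 1 → 6.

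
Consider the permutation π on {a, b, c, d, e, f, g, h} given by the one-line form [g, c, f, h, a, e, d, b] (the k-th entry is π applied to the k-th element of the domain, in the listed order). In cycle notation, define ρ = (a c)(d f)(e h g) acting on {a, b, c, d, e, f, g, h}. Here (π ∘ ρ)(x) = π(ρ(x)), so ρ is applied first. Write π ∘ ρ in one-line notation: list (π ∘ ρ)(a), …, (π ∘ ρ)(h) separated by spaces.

f c g e b h a d

(π ∘ ρ)(x) = π(ρ(x)). Computing each image: π(ρ(a)) = π(c) = f, π(ρ(b)) = π(b) = c, π(ρ(c)) = π(a) = g, π(ρ(d)) = π(f) = e, π(ρ(e)) = π(h) = b, π(ρ(f)) = π(d) = h, π(ρ(g)) = π(e) = a, π(ρ(h)) = π(g) = d.
Hence π ∘ ρ = [f c g e b h a d].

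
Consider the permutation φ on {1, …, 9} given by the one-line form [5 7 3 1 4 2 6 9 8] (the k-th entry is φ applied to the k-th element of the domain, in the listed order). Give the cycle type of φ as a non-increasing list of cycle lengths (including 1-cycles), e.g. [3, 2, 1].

[3, 3, 2, 1]

The disjoint cycles are (1, 5, 4)(2, 7, 6)(3)(8, 9), with lengths 3, 3, 2, 1 in non-increasing order.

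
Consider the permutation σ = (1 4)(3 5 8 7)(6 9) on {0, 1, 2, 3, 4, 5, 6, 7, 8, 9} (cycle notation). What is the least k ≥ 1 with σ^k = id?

The cycle type of σ is (4, 2, 2, 1, 1).
Since disjoint cycles commute, ord(σ) = lcm(4, 2, 2) = 4.

4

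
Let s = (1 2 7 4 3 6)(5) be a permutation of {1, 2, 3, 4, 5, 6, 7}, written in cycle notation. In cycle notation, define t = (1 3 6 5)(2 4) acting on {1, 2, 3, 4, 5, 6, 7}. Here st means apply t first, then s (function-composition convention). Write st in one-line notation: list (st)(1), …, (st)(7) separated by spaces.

6 3 1 7 2 5 4

Chase each element through t then s: 1 → 3 → 6; 2 → 4 → 3; 3 → 6 → 1; 4 → 2 → 7; 5 → 1 → 2; 6 → 5 → 5; 7 → 7 → 4.
So st in one-line form is 6 3 1 7 2 5 4.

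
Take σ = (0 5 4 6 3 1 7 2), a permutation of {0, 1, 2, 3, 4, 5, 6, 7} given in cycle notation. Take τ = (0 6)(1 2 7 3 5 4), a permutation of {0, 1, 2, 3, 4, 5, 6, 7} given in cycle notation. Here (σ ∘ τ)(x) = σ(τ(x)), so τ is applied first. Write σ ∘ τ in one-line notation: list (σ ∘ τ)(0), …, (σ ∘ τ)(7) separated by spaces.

3 0 2 4 7 6 5 1

Chase each element through τ then σ: 0 → 6 → 3; 1 → 2 → 0; 2 → 7 → 2; 3 → 5 → 4; 4 → 1 → 7; 5 → 4 → 6; 6 → 0 → 5; 7 → 3 → 1.
So σ ∘ τ in one-line form is 3 0 2 4 7 6 5 1.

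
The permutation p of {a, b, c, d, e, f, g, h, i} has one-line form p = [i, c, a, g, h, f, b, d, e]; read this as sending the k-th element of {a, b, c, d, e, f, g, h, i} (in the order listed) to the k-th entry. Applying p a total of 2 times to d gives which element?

b

Tracing d → g → … returns to d after 8 steps, so d lies in an 8-cycle (a i e h d g b c).
Stepping 2 places around the cycle: d → g → b.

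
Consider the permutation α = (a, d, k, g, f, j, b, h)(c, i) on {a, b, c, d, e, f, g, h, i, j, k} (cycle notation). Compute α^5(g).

g lies in the 8-cycle (a, d, k, g, f, j, b, h).
Stepping 5 places around the cycle: g → f → j → b → h → a.

a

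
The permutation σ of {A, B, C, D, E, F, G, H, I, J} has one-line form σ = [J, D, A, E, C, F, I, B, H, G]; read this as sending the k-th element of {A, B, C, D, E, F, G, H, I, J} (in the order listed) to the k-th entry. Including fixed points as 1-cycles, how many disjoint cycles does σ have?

The cycle decomposition is (A, J, G, I, H, B, D, E, C)(F), which has 2 cycles (counting 1-cycles).

2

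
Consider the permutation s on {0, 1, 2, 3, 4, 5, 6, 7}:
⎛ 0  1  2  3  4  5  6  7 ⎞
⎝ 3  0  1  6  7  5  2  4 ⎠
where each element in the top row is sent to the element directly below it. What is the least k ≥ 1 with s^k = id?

10

Decomposing into disjoint cycles gives cycle lengths 5, 2, 1.
The order of s is the least common multiple of its cycle lengths: lcm(5, 2) = 10.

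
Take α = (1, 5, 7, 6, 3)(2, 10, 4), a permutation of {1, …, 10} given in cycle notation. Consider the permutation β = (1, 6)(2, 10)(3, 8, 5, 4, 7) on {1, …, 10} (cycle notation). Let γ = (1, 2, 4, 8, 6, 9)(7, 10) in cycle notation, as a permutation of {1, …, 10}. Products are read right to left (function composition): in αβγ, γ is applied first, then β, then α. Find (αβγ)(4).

7

Chase 4: γ(4) = 8; β(8) = 5; α(5) = 7. Hence (αβγ)(4) = 7.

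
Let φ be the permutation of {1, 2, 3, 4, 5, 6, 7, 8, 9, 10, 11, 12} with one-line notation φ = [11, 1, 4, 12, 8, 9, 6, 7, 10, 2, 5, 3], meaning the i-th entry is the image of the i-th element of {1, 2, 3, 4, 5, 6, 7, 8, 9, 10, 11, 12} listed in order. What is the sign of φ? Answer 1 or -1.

1

In disjoint-cycle form the cycle lengths are 9, 3.
A cycle of length ℓ contributes ℓ−1 transpositions, so φ is a product of 8 + 2 = 10 transpositions — even.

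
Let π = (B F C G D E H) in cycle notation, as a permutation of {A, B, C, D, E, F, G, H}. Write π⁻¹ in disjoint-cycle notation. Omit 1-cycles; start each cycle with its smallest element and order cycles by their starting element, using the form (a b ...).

The inverse reverses each cycle.
Reversing each cycle of π and rotating so the smallest element leads gives (B H E D G C F).

(B H E D G C F)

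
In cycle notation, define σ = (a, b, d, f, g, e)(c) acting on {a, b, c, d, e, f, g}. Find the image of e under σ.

a

Within (a, b, d, f, g, e), e ↦ a.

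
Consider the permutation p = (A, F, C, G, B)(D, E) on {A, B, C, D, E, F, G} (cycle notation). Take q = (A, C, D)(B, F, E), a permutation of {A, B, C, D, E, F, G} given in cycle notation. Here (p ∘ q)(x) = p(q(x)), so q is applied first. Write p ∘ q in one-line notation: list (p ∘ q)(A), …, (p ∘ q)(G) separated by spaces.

Chase each element through q then p: A → C → G; B → F → C; C → D → E; D → A → F; E → B → A; F → E → D; G → G → B.
So p ∘ q in one-line form is G C E F A D B.

G C E F A D B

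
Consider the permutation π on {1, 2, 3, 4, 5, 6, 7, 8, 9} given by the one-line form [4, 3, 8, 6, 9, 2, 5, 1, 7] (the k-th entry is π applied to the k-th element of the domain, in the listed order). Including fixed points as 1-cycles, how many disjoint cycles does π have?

2

The cycle decomposition is (1 4 6 2 3 8)(5 9 7), which has 2 cycles (counting 1-cycles).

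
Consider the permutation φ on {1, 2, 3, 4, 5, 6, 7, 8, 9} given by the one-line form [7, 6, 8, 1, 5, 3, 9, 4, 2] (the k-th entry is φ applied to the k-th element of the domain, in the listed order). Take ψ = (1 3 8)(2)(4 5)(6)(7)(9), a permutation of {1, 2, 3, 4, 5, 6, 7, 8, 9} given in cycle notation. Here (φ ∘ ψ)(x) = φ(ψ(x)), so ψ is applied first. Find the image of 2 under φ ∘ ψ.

6

ψ(2) = 2, then φ(2) = 6; composing gives (φ ∘ ψ)(2) = 6.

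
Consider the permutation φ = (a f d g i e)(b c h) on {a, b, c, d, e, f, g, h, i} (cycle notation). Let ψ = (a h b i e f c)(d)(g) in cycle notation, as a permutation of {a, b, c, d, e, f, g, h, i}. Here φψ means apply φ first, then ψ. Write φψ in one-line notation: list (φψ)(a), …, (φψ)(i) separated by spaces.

Chase each element through φ then ψ: a → f → c; b → c → a; c → h → b; d → g → g; e → a → h; f → d → d; g → i → e; h → b → i; i → e → f.
Collecting the images, φψ = [c a b g h d e i f].

c a b g h d e i f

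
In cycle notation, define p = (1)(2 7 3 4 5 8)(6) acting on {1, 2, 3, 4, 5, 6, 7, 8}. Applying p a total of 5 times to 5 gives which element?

4

5 lies in the 6-cycle (2 7 3 4 5 8).
Advancing 5 steps from 5: 5 → 8 → 2 → 7 → 3 → 4.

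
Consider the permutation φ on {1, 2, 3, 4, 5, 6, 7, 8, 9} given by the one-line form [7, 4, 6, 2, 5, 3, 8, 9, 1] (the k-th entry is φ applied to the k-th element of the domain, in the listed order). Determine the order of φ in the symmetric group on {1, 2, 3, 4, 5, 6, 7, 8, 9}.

4

The disjoint-cycle form of φ has cycle lengths 4, 2, 2, 1.
The order is lcm(4, 2, 2) = 4.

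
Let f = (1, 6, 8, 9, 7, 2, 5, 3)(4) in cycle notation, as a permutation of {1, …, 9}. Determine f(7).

7 appears in (1, 6, 8, 9, 7, 2, 5, 3); the next entry (wrapping around) is 2.

2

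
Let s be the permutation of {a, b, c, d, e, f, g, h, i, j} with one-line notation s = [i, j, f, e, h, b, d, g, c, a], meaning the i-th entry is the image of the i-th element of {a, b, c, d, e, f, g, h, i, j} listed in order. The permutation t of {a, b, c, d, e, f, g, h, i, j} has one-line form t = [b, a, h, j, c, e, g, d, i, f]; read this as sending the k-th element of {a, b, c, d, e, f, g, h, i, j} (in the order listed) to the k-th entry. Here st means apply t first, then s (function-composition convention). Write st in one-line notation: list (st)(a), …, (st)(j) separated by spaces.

j i g a f h d e c b

(st)(x) = s(t(x)). Computing each image: s(t(a)) = s(b) = j, s(t(b)) = s(a) = i, s(t(c)) = s(h) = g, s(t(d)) = s(j) = a, s(t(e)) = s(c) = f, s(t(f)) = s(e) = h, s(t(g)) = s(g) = d, s(t(h)) = s(d) = e, s(t(i)) = s(i) = c, s(t(j)) = s(f) = b.
Hence st = [j i g a f h d e c b].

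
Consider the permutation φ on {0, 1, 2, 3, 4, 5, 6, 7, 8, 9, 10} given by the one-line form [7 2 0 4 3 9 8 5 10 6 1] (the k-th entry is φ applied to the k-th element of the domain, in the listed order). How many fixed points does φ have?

No element satisfies φ(x) = x, so there are 0 fixed points.

0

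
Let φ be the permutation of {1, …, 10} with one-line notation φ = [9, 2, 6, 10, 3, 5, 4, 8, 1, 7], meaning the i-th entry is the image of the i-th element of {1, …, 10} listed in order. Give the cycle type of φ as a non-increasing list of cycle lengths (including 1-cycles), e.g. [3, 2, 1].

The disjoint cycles are (1 9)(2)(3 6 5)(4 10 7)(8), with lengths 3, 3, 2, 1, 1 in non-increasing order.

[3, 3, 2, 1, 1]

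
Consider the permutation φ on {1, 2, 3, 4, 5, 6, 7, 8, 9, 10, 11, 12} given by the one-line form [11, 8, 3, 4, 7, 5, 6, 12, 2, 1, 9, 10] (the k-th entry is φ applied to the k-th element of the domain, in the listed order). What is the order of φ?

Decomposing into disjoint cycles gives cycle lengths 7, 3, 1, 1.
The order of φ is the least common multiple of its cycle lengths: lcm(7, 3) = 21.

21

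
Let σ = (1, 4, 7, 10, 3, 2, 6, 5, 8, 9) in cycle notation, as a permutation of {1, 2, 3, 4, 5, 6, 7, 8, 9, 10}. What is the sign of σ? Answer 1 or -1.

The cycle lengths are 10.
A cycle is odd iff its length is even; σ has 1 even-length cycle, so sgn(σ) = (−1)^1 and σ is odd.

-1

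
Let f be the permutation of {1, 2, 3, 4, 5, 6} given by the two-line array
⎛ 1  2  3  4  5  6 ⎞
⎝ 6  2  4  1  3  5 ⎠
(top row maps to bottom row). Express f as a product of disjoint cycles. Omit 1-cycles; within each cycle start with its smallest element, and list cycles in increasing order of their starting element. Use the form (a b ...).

(1 6 5 3 4)

Start at 1 and follow images: 1 → 6 → 5 → 3 → 4 → 1, giving the cycle (1 6 5 3 4).
Repeating from the next unused element and collecting all non-trivial cycles gives (1 6 5 3 4).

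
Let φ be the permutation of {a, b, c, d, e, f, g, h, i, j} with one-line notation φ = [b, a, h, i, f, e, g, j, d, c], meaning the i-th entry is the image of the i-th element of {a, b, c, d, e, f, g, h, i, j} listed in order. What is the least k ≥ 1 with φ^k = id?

Decomposing into disjoint cycles gives cycle lengths 3, 2, 2, 2, 1.
The order of φ is the least common multiple of its cycle lengths: lcm(3, 2, 2, 2) = 6.

6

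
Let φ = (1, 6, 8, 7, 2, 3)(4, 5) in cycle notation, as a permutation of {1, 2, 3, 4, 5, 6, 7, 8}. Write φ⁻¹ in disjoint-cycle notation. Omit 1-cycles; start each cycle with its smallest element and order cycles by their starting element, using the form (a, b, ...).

The inverse reverses each cycle.
Reversing each cycle of φ and rotating so the smallest element leads gives (1, 3, 2, 7, 8, 6)(4, 5).

(1, 3, 2, 7, 8, 6)(4, 5)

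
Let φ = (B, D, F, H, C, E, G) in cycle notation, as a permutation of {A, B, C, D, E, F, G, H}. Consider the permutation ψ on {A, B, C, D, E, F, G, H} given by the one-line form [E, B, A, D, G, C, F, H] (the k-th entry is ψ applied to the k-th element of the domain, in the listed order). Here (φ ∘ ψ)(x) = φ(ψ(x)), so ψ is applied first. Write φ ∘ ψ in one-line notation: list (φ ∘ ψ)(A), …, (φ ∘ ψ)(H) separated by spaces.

Chase each element through ψ then φ: A → E → G; B → B → D; C → A → A; D → D → F; E → G → B; F → C → E; G → F → H; H → H → C.
Collecting the images, φ ∘ ψ = [G D A F B E H C].

G D A F B E H C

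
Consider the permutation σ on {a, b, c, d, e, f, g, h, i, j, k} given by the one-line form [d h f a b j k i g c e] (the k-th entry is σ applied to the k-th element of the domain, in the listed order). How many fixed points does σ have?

0

No element satisfies σ(x) = x, so there are 0 fixed points.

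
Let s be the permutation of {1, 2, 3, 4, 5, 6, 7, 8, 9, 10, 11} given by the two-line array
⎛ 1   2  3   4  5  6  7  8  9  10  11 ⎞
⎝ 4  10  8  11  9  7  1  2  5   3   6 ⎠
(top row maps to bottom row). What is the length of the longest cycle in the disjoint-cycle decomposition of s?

5

Decomposing into disjoint cycles gives (1 4 11 6 7)(2 10 3 8)(5 9); the longest has length 5.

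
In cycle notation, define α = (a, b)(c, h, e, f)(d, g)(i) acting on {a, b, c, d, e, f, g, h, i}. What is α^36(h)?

h lies in the 4-cycle (c, h, e, f).
On a 4-cycle, α^4 is the identity, so α^36 = α^0 there (36 ≡ 0 mod 4).
So α^36(h) = h.

h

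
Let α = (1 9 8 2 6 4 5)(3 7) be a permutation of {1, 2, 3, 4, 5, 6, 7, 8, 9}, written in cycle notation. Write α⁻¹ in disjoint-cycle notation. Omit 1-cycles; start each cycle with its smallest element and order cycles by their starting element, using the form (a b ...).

If α sends a → b within a cycle, α⁻¹ sends b → a; equivalently, reverse each cycle.
After reversing and putting each cycle's least element first, α⁻¹ = (1 5 4 6 2 8 9)(3 7).

(1 5 4 6 2 8 9)(3 7)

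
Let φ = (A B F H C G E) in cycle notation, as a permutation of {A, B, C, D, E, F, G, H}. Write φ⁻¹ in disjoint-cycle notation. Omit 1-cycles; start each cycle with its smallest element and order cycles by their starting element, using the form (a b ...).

(A E G C H F B)

Inverting a permutation written in cycle notation just reverses the order within every cycle.
Reversing each cycle of φ and rotating so the smallest element leads gives (A E G C H F B).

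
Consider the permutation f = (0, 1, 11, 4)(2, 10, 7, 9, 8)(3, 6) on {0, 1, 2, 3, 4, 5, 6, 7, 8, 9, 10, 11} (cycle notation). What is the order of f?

20

The cycle type of f is (5, 4, 2, 1).
The order is lcm(5, 4, 2) = 20.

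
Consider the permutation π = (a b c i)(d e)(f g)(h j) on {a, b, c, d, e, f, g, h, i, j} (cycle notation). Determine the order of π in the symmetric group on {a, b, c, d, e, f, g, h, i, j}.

4

The cycle type of π is (4, 2, 2, 2).
The order is lcm(4, 2, 2, 2) = 4.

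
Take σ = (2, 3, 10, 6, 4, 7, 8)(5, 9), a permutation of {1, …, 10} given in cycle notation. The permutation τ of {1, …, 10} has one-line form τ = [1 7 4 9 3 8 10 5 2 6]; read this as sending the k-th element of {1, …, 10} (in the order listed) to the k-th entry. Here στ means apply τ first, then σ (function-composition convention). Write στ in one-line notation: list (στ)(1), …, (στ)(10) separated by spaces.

Chase each element through τ then σ: 1 → 1 → 1; 2 → 7 → 8; 3 → 4 → 7; 4 → 9 → 5; 5 → 3 → 10; 6 → 8 → 2; 7 → 10 → 6; 8 → 5 → 9; 9 → 2 → 3; 10 → 6 → 4.
So στ in one-line form is 1 8 7 5 10 2 6 9 3 4.

1 8 7 5 10 2 6 9 3 4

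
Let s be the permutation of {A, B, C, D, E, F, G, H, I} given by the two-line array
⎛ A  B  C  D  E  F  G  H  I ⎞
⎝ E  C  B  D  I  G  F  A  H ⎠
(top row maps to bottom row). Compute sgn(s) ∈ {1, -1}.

-1

In disjoint-cycle form the cycle lengths are 4, 2, 2, 1.
A cycle is odd iff its length is even; s has 3 even-length cycles, so sgn(s) = (−1)^3 and s is odd.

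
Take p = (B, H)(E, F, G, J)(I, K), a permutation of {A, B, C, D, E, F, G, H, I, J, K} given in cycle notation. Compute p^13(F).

G

F lies in the 4-cycle (E, F, G, J).
Since the cycle has length 4, p^13 acts on it the same as p^1 (13 mod 4 = 1).
Stepping 1 place around the cycle: F → G.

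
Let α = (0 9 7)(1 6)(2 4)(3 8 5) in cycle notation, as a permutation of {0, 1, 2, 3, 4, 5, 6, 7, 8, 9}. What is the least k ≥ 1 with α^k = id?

The cycle type of α is (3, 3, 2, 2).
The order is lcm(3, 3, 2, 2) = 6.

6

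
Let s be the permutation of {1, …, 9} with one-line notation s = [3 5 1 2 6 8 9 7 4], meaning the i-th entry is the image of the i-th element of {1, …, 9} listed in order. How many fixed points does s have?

0

No element satisfies s(x) = x, so there are 0 fixed points.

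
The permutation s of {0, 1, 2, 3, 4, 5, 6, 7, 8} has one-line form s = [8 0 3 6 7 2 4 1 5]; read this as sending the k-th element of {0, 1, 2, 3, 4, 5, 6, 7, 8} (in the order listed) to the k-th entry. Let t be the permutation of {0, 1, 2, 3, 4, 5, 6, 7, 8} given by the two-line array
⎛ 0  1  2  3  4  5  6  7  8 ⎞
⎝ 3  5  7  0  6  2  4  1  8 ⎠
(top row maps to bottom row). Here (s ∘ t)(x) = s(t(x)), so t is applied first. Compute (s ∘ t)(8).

(s ∘ t)(8) = s(t(8)). t(8) = 8, then s(8) = 5. So (s ∘ t)(8) = 5.

5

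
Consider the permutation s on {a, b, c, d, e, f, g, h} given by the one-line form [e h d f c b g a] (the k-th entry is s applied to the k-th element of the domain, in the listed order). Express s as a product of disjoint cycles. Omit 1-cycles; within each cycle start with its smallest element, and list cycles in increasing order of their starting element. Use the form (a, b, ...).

Start at a and follow images: a → e → c → d → f → b → h → a, giving the cycle (a, e, c, d, f, b, h).
Repeating from the next unused element and collecting all non-trivial cycles gives (a, e, c, d, f, b, h).

(a, e, c, d, f, b, h)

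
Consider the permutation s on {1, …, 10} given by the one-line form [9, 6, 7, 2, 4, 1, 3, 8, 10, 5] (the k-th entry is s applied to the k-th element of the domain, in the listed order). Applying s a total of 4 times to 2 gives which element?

Tracing 2 → 6 → … returns to 2 after 7 steps, so 2 lies in a 7-cycle (1 9 10 5 4 2 6).
Advancing 4 steps from 2: 2 → 6 → 1 → 9 → 10.

10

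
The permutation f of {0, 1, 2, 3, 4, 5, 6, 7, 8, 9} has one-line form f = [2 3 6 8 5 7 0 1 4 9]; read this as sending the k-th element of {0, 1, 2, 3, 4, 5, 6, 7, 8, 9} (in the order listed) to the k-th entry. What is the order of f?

6

The disjoint-cycle form of f has cycle lengths 6, 3, 1.
The order of f is the least common multiple of its cycle lengths: lcm(6, 3) = 6.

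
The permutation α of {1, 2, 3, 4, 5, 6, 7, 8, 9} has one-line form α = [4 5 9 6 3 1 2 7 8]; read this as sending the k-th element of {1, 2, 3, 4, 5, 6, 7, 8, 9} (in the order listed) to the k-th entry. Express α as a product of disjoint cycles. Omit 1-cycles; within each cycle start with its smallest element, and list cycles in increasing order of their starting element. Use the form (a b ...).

(1 4 6)(2 5 3 9 8 7)

Start at 1 and follow images: 1 → 4 → 6 → 1, giving the cycle (1 4 6).
Continuing from each remaining unvisited element yields (1 4 6)(2 5 3 9 8 7).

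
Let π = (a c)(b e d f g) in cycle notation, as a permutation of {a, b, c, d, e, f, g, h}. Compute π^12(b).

b lies in the 5-cycle (b e d f g).
Since the cycle has length 5, π^12 acts on it the same as π^2 (12 mod 5 = 2).
Advancing 2 steps from b: b → e → d.

d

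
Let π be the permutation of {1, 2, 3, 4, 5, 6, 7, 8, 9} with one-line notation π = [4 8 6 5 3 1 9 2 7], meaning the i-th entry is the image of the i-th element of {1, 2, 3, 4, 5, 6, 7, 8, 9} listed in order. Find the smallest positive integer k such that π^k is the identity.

Decomposing into disjoint cycles gives cycle lengths 5, 2, 2.
The order of π is the least common multiple of its cycle lengths: lcm(5, 2, 2) = 10.

10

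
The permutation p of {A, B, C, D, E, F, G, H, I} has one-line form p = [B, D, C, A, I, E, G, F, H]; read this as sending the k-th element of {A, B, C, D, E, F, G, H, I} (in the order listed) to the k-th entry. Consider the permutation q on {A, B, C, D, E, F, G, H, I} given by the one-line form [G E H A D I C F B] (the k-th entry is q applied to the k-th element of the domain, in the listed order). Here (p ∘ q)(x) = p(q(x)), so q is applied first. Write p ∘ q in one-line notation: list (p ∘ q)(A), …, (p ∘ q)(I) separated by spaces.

G I F B A H C E D

Chase each element through q then p: A → G → G; B → E → I; C → H → F; D → A → B; E → D → A; F → I → H; G → C → C; H → F → E; I → B → D.
So p ∘ q in one-line form is G I F B A H C E D.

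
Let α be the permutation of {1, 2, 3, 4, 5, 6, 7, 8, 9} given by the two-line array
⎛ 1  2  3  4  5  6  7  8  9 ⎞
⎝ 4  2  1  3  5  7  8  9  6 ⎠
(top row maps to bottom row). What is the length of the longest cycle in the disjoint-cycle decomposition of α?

4

Decomposing into disjoint cycles gives (1, 4, 3)(6, 7, 8, 9); the longest has length 4.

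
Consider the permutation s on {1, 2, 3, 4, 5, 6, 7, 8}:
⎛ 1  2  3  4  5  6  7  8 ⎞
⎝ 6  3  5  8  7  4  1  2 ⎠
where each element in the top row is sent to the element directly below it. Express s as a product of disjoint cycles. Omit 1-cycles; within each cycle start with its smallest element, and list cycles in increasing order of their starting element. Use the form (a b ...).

(1 6 4 8 2 3 5 7)

Iterating s from 1 gives 1 → 6 → 4 → 8 → 2 → 3 → 5 → 7 → 1; that is the 8-cycle (1 6 4 8 2 3 5 7).
Continuing from each remaining unvisited element yields (1 6 4 8 2 3 5 7).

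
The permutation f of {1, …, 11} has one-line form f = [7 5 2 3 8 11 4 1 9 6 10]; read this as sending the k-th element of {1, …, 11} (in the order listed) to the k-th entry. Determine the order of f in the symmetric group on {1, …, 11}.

21

The disjoint-cycle form of f has cycle lengths 7, 3, 1.
The order is lcm(7, 3) = 21.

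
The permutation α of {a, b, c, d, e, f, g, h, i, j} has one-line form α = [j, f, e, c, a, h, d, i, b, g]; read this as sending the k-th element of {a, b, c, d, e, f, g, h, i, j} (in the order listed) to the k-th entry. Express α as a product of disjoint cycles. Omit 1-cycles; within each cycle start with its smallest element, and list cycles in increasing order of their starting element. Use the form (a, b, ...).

(a, j, g, d, c, e)(b, f, h, i)

Start at a and follow images: a → j → g → d → c → e → a, giving the cycle (a, j, g, d, c, e).
Continuing from each remaining unvisited element yields (a, j, g, d, c, e)(b, f, h, i).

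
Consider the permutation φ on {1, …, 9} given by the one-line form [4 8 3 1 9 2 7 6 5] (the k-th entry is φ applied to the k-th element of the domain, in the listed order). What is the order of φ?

Writing φ as disjoint cycles, the cycle lengths are 3, 2, 2, 1, 1.
The order is lcm(3, 2, 2) = 6.

6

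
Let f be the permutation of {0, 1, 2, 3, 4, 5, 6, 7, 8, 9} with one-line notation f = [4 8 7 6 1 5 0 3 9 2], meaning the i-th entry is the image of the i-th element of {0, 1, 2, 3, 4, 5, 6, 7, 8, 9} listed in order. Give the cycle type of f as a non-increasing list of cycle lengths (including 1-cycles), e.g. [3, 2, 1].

The disjoint cycles are (0, 4, 1, 8, 9, 2, 7, 3, 6)(5), with lengths 9, 1 in non-increasing order.

[9, 1]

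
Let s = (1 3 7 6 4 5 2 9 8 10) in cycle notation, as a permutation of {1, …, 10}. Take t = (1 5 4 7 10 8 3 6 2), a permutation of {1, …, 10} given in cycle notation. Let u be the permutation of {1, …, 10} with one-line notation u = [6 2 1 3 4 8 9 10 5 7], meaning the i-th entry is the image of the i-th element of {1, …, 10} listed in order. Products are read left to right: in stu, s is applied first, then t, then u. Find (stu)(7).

Apply the permutations in order: s(7) = 6, then t(6) = 2, then u(2) = 2. So (stu)(7) = 2.

2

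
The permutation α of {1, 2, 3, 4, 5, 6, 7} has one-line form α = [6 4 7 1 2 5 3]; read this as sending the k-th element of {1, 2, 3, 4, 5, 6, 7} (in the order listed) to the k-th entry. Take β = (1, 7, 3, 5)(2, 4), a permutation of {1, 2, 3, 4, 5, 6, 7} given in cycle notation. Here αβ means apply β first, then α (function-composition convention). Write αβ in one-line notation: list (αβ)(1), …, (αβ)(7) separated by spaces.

(αβ)(x) = α(β(x)). Computing each image: α(β(1)) = α(7) = 3, α(β(2)) = α(4) = 1, α(β(3)) = α(5) = 2, α(β(4)) = α(2) = 4, α(β(5)) = α(1) = 6, α(β(6)) = α(6) = 5, α(β(7)) = α(3) = 7.
Hence αβ = [3 1 2 4 6 5 7].

3 1 2 4 6 5 7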